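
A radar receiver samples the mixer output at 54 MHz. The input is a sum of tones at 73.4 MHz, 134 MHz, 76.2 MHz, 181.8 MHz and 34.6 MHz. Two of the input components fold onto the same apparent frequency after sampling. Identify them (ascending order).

fs/2 = 27 MHz.
73.4 MHz mod fs = 19.4 MHz.
19.4 MHz ≤ fs/2 = 27 MHz, appears at 19.4 MHz.
134 MHz mod fs = 26 MHz.
26 MHz ≤ fs/2 = 27 MHz, appears at 26 MHz.
76.2 MHz mod fs = 22.2 MHz.
22.2 MHz ≤ fs/2 = 27 MHz, appears at 22.2 MHz.
181.8 MHz mod fs = 19.8 MHz.
19.8 MHz ≤ fs/2 = 27 MHz, appears at 19.8 MHz.
34.6 MHz > fs/2 = 27 MHz, folds to fs − 34.6 MHz = 19.4 MHz.
34.6 MHz and 73.4 MHz both map to 19.4 MHz.

34.6 MHz, 73.4 MHz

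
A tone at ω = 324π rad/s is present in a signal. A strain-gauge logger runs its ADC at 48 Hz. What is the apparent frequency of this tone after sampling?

18 Hz

ω = 324π rad/s → f = ω/(2π) = 162 Hz.
162 Hz mod fs = 18 Hz.
18 Hz ≤ fs/2 = 24 Hz, appears at 18 Hz.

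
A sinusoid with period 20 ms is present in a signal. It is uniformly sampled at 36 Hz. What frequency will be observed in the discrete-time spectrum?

T = 20 ms → f = 1/T = 50 Hz.
50 Hz mod fs = 14 Hz.
14 Hz ≤ fs/2 = 18 Hz, appears at 14 Hz.

14 Hz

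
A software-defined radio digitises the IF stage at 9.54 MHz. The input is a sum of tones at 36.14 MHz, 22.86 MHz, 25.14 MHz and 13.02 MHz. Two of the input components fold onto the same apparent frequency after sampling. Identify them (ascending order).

13.02 MHz, 25.14 MHz

fs/2 = 4.77 MHz.
36.14 MHz mod fs = 7.52 MHz.
7.52 MHz > fs/2 = 4.77 MHz, folds to fs − 7.52 MHz = 2.02 MHz.
22.86 MHz mod fs = 3.78 MHz.
3.78 MHz ≤ fs/2 = 4.77 MHz, appears at 3.78 MHz.
25.14 MHz mod fs = 6.06 MHz.
6.06 MHz > fs/2 = 4.77 MHz, folds to fs − 6.06 MHz = 3.48 MHz.
13.02 MHz mod fs = 3.48 MHz.
3.48 MHz ≤ fs/2 = 4.77 MHz, appears at 3.48 MHz.
13.02 MHz and 25.14 MHz both map to 3.48 MHz.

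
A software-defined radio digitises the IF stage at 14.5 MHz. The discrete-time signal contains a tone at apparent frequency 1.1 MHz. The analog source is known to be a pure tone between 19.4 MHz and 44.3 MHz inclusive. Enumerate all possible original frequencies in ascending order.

27.9 MHz, 30.1 MHz, 42.4 MHz

Frequencies that alias to 1.1 MHz are k·fs ± 1.1 MHz for integer k ≥ 0.
k=0: 1.1 MHz.
k=1: 13.4 MHz, 15.6 MHz.
k=2: 27.9 MHz, 30.1 MHz.
k=3: 42.4 MHz, 44.6 MHz.
k=4: 56.9 MHz, 59.1 MHz.
Within [19.4 MHz, 44.3 MHz]: 27.9 MHz, 30.1 MHz, 42.4 MHz.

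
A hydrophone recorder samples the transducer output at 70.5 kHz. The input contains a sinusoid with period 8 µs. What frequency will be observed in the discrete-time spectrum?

16 kHz

T = 8 µs → f = 1/T = 125 kHz.
125 kHz mod fs = 54.5 kHz.
54.5 kHz > fs/2 = 35.25 kHz, folds to fs − 54.5 kHz = 16 kHz.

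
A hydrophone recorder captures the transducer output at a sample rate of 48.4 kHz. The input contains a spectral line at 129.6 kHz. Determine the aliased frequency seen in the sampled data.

129.6 kHz mod fs = 32.8 kHz.
32.8 kHz > fs/2 = 24.2 kHz, folds to fs − 32.8 kHz = 15.6 kHz.

15.6 kHz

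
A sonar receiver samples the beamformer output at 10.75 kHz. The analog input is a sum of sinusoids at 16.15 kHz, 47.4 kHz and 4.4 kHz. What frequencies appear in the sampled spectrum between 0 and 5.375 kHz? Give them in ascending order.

4.4 kHz, 5.35 kHz

fs/2 = 5.375 kHz.
16.15 kHz mod fs = 5.4 kHz.
5.4 kHz > fs/2 = 5.375 kHz, folds to fs − 5.4 kHz = 5.35 kHz.
47.4 kHz mod fs = 4.4 kHz.
4.4 kHz ≤ fs/2 = 5.375 kHz, appears at 4.4 kHz.
4.4 kHz ≤ fs/2 = 5.375 kHz, passes unchanged.
Distinct values: {4.4 kHz, 5.35 kHz}.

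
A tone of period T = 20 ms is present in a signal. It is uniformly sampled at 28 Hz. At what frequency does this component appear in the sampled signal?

6 Hz

T = 20 ms → f = 1/T = 50 Hz.
50 Hz mod fs = 22 Hz.
22 Hz > fs/2 = 14 Hz, folds to fs − 22 Hz = 6 Hz.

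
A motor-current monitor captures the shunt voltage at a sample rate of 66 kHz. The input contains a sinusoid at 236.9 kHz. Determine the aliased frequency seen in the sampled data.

236.9 kHz mod fs = 38.9 kHz.
38.9 kHz > fs/2 = 33 kHz, folds to fs − 38.9 kHz = 27.1 kHz.

27.1 kHz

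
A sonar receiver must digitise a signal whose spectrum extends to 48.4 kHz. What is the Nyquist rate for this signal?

96.8 kHz

Nyquist rate = 2 × 48.4 kHz = 96.8 kHz.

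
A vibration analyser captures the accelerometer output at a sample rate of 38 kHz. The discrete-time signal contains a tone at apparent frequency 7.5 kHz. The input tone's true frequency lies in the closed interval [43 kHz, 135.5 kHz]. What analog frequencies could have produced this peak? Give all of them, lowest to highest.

45.5 kHz, 68.5 kHz, 83.5 kHz, 106.5 kHz, 121.5 kHz

Frequencies that alias to 7.5 kHz are k·fs ± 7.5 kHz for integer k ≥ 0.
k=0: 7.5 kHz.
k=1: 30.5 kHz, 45.5 kHz.
k=2: 68.5 kHz, 83.5 kHz.
k=3: 106.5 kHz, 121.5 kHz.
k=4: 144.5 kHz, 159.5 kHz.
Within [43 kHz, 135.5 kHz]: 45.5 kHz, 68.5 kHz, 83.5 kHz, 106.5 kHz, 121.5 kHz.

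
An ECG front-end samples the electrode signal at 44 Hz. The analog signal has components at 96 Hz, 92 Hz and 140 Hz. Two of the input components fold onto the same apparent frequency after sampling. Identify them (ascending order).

96 Hz, 140 Hz

fs/2 = 22 Hz.
96 Hz mod fs = 8 Hz.
8 Hz ≤ fs/2 = 22 Hz, appears at 8 Hz.
92 Hz mod fs = 4 Hz.
4 Hz ≤ fs/2 = 22 Hz, appears at 4 Hz.
140 Hz mod fs = 8 Hz.
8 Hz ≤ fs/2 = 22 Hz, appears at 8 Hz.
96 Hz and 140 Hz both map to 8 Hz.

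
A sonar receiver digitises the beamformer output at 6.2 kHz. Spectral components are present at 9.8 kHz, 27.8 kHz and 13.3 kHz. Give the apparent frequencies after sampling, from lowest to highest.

fs/2 = 3.1 kHz.
9.8 kHz mod fs = 3.6 kHz.
3.6 kHz > fs/2 = 3.1 kHz, folds to fs − 3.6 kHz = 2.6 kHz.
27.8 kHz mod fs = 3 kHz.
3 kHz ≤ fs/2 = 3.1 kHz, appears at 3 kHz.
13.3 kHz mod fs = 0.9 kHz.
0.9 kHz ≤ fs/2 = 3.1 kHz, appears at 0.9 kHz.
Distinct values: {0.9 kHz, 2.6 kHz, 3 kHz}.

0.9 kHz, 2.6 kHz, 3 kHz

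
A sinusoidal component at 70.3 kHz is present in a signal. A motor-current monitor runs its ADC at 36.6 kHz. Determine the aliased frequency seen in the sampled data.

2.9 kHz

70.3 kHz mod fs = 33.7 kHz.
33.7 kHz > fs/2 = 18.3 kHz, folds to fs − 33.7 kHz = 2.9 kHz.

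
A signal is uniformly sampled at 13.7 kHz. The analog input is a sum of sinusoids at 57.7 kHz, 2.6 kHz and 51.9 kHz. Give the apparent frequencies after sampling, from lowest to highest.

2.6 kHz, 2.9 kHz

fs/2 = 6.85 kHz.
57.7 kHz mod fs = 2.9 kHz.
2.9 kHz ≤ fs/2 = 6.85 kHz, appears at 2.9 kHz.
2.6 kHz ≤ fs/2 = 6.85 kHz, passes unchanged.
51.9 kHz mod fs = 10.8 kHz.
10.8 kHz > fs/2 = 6.85 kHz, folds to fs − 10.8 kHz = 2.9 kHz.
Distinct values: {2.6 kHz, 2.9 kHz}.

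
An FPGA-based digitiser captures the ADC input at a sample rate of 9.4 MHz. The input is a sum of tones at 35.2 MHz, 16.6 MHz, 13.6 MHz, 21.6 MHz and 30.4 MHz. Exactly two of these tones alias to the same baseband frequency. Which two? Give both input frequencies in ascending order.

16.6 MHz, 30.4 MHz

fs/2 = 4.7 MHz.
35.2 MHz mod fs = 7 MHz.
7 MHz > fs/2 = 4.7 MHz, folds to fs − 7 MHz = 2.4 MHz.
16.6 MHz mod fs = 7.2 MHz.
7.2 MHz > fs/2 = 4.7 MHz, folds to fs − 7.2 MHz = 2.2 MHz.
13.6 MHz mod fs = 4.2 MHz.
4.2 MHz ≤ fs/2 = 4.7 MHz, appears at 4.2 MHz.
21.6 MHz mod fs = 2.8 MHz.
2.8 MHz ≤ fs/2 = 4.7 MHz, appears at 2.8 MHz.
30.4 MHz mod fs = 2.2 MHz.
2.2 MHz ≤ fs/2 = 4.7 MHz, appears at 2.2 MHz.
16.6 MHz and 30.4 MHz both map to 2.2 MHz.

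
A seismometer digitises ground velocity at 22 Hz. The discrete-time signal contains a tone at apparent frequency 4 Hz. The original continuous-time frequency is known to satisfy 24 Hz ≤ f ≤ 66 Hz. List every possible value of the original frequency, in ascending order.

26 Hz, 40 Hz, 48 Hz, 62 Hz

Frequencies that alias to 4 Hz are k·fs ± 4 Hz for integer k ≥ 0.
k=0: 4 Hz.
k=1: 18 Hz, 26 Hz.
k=2: 40 Hz, 48 Hz.
k=3: 62 Hz, 70 Hz.
k=4: 84 Hz, 92 Hz.
Within [24 Hz, 66 Hz]: 26 Hz, 40 Hz, 48 Hz, 62 Hz.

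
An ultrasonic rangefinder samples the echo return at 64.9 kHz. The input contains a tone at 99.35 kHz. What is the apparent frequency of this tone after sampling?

30.45 kHz

99.35 kHz mod fs = 34.45 kHz.
34.45 kHz > fs/2 = 32.45 kHz, folds to fs − 34.45 kHz = 30.45 kHz.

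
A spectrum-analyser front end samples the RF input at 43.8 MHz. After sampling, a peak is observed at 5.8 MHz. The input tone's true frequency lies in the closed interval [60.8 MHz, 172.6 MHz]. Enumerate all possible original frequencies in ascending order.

81.8 MHz, 93.4 MHz, 125.6 MHz, 137.2 MHz, 169.4 MHz

Frequencies that alias to 5.8 MHz are k·fs ± 5.8 MHz for integer k ≥ 0.
k=0: 5.8 MHz.
k=1: 38 MHz, 49.6 MHz.
k=2: 81.8 MHz, 93.4 MHz.
k=3: 125.6 MHz, 137.2 MHz.
k=4: 169.4 MHz, 181 MHz.
k=5: 213.2 MHz, 224.8 MHz.
Within [60.8 MHz, 172.6 MHz]: 81.8 MHz, 93.4 MHz, 125.6 MHz, 137.2 MHz, 169.4 MHz.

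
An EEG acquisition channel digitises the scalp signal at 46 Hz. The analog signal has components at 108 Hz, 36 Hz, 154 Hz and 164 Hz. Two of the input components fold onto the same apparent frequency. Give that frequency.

fs/2 = 23 Hz.
108 Hz mod fs = 16 Hz.
16 Hz ≤ fs/2 = 23 Hz, appears at 16 Hz.
36 Hz > fs/2 = 23 Hz, folds to fs − 36 Hz = 10 Hz.
154 Hz mod fs = 16 Hz.
16 Hz ≤ fs/2 = 23 Hz, appears at 16 Hz.
164 Hz mod fs = 26 Hz.
26 Hz > fs/2 = 23 Hz, folds to fs − 26 Hz = 20 Hz.
108 Hz and 154 Hz both map to 16 Hz.

16 Hz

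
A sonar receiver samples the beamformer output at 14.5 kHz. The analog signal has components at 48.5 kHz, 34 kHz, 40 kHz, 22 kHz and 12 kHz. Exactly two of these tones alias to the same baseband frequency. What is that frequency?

5 kHz

fs/2 = 7.25 kHz.
48.5 kHz mod fs = 5 kHz.
5 kHz ≤ fs/2 = 7.25 kHz, appears at 5 kHz.
34 kHz mod fs = 5 kHz.
5 kHz ≤ fs/2 = 7.25 kHz, appears at 5 kHz.
40 kHz mod fs = 11 kHz.
11 kHz > fs/2 = 7.25 kHz, folds to fs − 11 kHz = 3.5 kHz.
22 kHz mod fs = 7.5 kHz.
7.5 kHz > fs/2 = 7.25 kHz, folds to fs − 7.5 kHz = 7 kHz.
12 kHz > fs/2 = 7.25 kHz, folds to fs − 12 kHz = 2.5 kHz.
34 kHz and 48.5 kHz both map to 5 kHz.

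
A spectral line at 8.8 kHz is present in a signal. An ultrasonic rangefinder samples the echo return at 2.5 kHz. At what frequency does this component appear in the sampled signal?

8.8 kHz mod fs = 1.3 kHz.
1.3 kHz > fs/2 = 1.25 kHz, folds to fs − 1.3 kHz = 1.2 kHz.

1.2 kHz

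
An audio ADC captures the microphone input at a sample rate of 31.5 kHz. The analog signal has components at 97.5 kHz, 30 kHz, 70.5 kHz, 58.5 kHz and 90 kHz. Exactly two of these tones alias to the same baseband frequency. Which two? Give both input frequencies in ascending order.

fs/2 = 15.75 kHz.
97.5 kHz mod fs = 3 kHz.
3 kHz ≤ fs/2 = 15.75 kHz, appears at 3 kHz.
30 kHz > fs/2 = 15.75 kHz, folds to fs − 30 kHz = 1.5 kHz.
70.5 kHz mod fs = 7.5 kHz.
7.5 kHz ≤ fs/2 = 15.75 kHz, appears at 7.5 kHz.
58.5 kHz mod fs = 27 kHz.
27 kHz > fs/2 = 15.75 kHz, folds to fs − 27 kHz = 4.5 kHz.
90 kHz mod fs = 27 kHz.
27 kHz > fs/2 = 15.75 kHz, folds to fs − 27 kHz = 4.5 kHz.
58.5 kHz and 90 kHz both map to 4.5 kHz.

58.5 kHz, 90 kHz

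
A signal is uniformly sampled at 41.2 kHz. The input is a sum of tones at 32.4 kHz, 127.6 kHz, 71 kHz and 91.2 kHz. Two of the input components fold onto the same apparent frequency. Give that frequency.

8.8 kHz

fs/2 = 20.6 kHz.
32.4 kHz > fs/2 = 20.6 kHz, folds to fs − 32.4 kHz = 8.8 kHz.
127.6 kHz mod fs = 4 kHz.
4 kHz ≤ fs/2 = 20.6 kHz, appears at 4 kHz.
71 kHz mod fs = 29.8 kHz.
29.8 kHz > fs/2 = 20.6 kHz, folds to fs − 29.8 kHz = 11.4 kHz.
91.2 kHz mod fs = 8.8 kHz.
8.8 kHz ≤ fs/2 = 20.6 kHz, appears at 8.8 kHz.
32.4 kHz and 91.2 kHz both map to 8.8 kHz.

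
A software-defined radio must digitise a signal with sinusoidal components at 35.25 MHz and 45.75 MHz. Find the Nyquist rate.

Highest-frequency component: 45.75 MHz.
Nyquist rate = 2 × 45.75 MHz = 91.5 MHz.

91.5 MHz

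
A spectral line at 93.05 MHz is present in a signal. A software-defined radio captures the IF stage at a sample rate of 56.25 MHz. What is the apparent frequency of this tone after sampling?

19.45 MHz

93.05 MHz mod fs = 36.8 MHz.
36.8 MHz > fs/2 = 28.125 MHz, folds to fs − 36.8 MHz = 19.45 MHz.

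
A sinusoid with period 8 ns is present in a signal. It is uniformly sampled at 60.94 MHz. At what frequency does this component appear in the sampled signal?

T = 8 ns → f = 1/T = 125 MHz.
125 MHz mod fs = 3.12 MHz.
3.12 MHz ≤ fs/2 = 30.47 MHz, appears at 3.12 MHz.

3.12 MHz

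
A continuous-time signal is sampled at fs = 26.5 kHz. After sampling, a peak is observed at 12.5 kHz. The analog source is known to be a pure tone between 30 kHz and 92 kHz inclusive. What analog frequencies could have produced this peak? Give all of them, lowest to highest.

39 kHz, 40.5 kHz, 65.5 kHz, 67 kHz, 92 kHz

Frequencies that alias to 12.5 kHz are k·fs ± 12.5 kHz for integer k ≥ 0.
k=0: 12.5 kHz.
k=1: 14 kHz, 39 kHz.
k=2: 40.5 kHz, 65.5 kHz.
k=3: 67 kHz, 92 kHz.
k=4: 93.5 kHz, 118.5 kHz.
Within [30 kHz, 92 kHz]: 39 kHz, 40.5 kHz, 65.5 kHz, 67 kHz, 92 kHz.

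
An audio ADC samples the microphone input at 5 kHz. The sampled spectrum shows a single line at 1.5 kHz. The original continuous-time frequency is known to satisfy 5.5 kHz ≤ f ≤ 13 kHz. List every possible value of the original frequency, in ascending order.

6.5 kHz, 8.5 kHz, 11.5 kHz

Frequencies that alias to 1.5 kHz are k·fs ± 1.5 kHz for integer k ≥ 0.
k=0: 1.5 kHz.
k=1: 3.5 kHz, 6.5 kHz.
k=2: 8.5 kHz, 11.5 kHz.
k=3: 13.5 kHz, 16.5 kHz.
Within [5.5 kHz, 13 kHz]: 6.5 kHz, 8.5 kHz, 11.5 kHz.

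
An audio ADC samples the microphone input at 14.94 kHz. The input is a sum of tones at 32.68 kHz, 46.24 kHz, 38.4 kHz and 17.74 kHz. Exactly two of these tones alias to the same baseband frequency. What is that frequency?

2.8 kHz

fs/2 = 7.47 kHz.
32.68 kHz mod fs = 2.8 kHz.
2.8 kHz ≤ fs/2 = 7.47 kHz, appears at 2.8 kHz.
46.24 kHz mod fs = 1.42 kHz.
1.42 kHz ≤ fs/2 = 7.47 kHz, appears at 1.42 kHz.
38.4 kHz mod fs = 8.52 kHz.
8.52 kHz > fs/2 = 7.47 kHz, folds to fs − 8.52 kHz = 6.42 kHz.
17.74 kHz mod fs = 2.8 kHz.
2.8 kHz ≤ fs/2 = 7.47 kHz, appears at 2.8 kHz.
17.74 kHz and 32.68 kHz both map to 2.8 kHz.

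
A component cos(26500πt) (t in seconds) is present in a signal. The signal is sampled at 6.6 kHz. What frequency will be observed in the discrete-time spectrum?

0.05 kHz

ω = 26500π rad/s → f = ω/(2π) = 13250 Hz = 13.25 kHz.
13.25 kHz mod fs = 0.05 kHz.
0.05 kHz ≤ fs/2 = 3.3 kHz, appears at 0.05 kHz.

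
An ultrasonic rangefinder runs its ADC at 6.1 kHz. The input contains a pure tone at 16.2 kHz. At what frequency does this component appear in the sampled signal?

2.1 kHz

16.2 kHz mod fs = 4 kHz.
4 kHz > fs/2 = 3.05 kHz, folds to fs − 4 kHz = 2.1 kHz.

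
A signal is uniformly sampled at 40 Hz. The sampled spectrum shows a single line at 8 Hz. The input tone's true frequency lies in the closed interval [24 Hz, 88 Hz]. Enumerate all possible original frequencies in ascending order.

Frequencies that alias to 8 Hz are k·fs ± 8 Hz for integer k ≥ 0.
k=0: 8 Hz.
k=1: 32 Hz, 48 Hz.
k=2: 72 Hz, 88 Hz.
k=3: 112 Hz, 128 Hz.
Within [24 Hz, 88 Hz]: 32 Hz, 48 Hz, 72 Hz, 88 Hz.

32 Hz, 48 Hz, 72 Hz, 88 Hz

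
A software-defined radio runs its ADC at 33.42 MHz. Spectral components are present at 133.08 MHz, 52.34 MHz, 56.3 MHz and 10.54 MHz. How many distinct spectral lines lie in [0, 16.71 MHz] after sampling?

3

fs/2 = 16.71 MHz.
133.08 MHz mod fs = 32.82 MHz.
32.82 MHz > fs/2 = 16.71 MHz, folds to fs − 32.82 MHz = 0.6 MHz.
52.34 MHz mod fs = 18.92 MHz.
18.92 MHz > fs/2 = 16.71 MHz, folds to fs − 18.92 MHz = 14.5 MHz.
56.3 MHz mod fs = 22.88 MHz.
22.88 MHz > fs/2 = 16.71 MHz, folds to fs − 22.88 MHz = 10.54 MHz.
10.54 MHz ≤ fs/2 = 16.71 MHz, passes unchanged.
Distinct values: {0.6 MHz, 10.54 MHz, 14.5 MHz} → 3.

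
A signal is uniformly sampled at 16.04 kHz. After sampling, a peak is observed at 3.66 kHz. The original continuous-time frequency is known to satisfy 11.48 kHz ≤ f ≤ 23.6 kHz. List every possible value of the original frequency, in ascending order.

12.38 kHz, 19.7 kHz

Frequencies that alias to 3.66 kHz are k·fs ± 3.66 kHz for integer k ≥ 0.
k=0: 3.66 kHz.
k=1: 12.38 kHz, 19.7 kHz.
k=2: 28.42 kHz, 35.74 kHz.
Within [11.48 kHz, 23.6 kHz]: 12.38 kHz, 19.7 kHz.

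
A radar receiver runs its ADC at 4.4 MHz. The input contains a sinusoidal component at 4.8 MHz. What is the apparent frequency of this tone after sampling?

4.8 MHz mod fs = 0.4 MHz.
0.4 MHz ≤ fs/2 = 2.2 MHz, appears at 0.4 MHz.

0.4 MHz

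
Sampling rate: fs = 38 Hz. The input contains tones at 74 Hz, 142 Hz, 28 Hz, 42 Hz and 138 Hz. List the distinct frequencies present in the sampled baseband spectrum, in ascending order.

fs/2 = 19 Hz.
74 Hz mod fs = 36 Hz.
36 Hz > fs/2 = 19 Hz, folds to fs − 36 Hz = 2 Hz.
142 Hz mod fs = 28 Hz.
28 Hz > fs/2 = 19 Hz, folds to fs − 28 Hz = 10 Hz.
28 Hz > fs/2 = 19 Hz, folds to fs − 28 Hz = 10 Hz.
42 Hz mod fs = 4 Hz.
4 Hz ≤ fs/2 = 19 Hz, appears at 4 Hz.
138 Hz mod fs = 24 Hz.
24 Hz > fs/2 = 19 Hz, folds to fs − 24 Hz = 14 Hz.
Distinct values: {2 Hz, 4 Hz, 10 Hz, 14 Hz}.

2 Hz, 4 Hz, 10 Hz, 14 Hz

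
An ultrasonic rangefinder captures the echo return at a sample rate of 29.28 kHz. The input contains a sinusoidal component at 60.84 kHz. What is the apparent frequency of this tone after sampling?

60.84 kHz mod fs = 2.28 kHz.
2.28 kHz ≤ fs/2 = 14.64 kHz, appears at 2.28 kHz.

2.28 kHz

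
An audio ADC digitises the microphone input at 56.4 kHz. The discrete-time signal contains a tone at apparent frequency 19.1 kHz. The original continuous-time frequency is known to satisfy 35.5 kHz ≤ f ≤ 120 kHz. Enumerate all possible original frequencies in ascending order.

Frequencies that alias to 19.1 kHz are k·fs ± 19.1 kHz for integer k ≥ 0.
k=0: 19.1 kHz.
k=1: 37.3 kHz, 75.5 kHz.
k=2: 93.7 kHz, 131.9 kHz.
k=3: 150.1 kHz, 188.3 kHz.
Within [35.5 kHz, 120 kHz]: 37.3 kHz, 75.5 kHz, 93.7 kHz.

37.3 kHz, 75.5 kHz, 93.7 kHz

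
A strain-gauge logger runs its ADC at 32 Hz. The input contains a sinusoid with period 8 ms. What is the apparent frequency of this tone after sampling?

T = 8 ms → f = 1/T = 125 Hz.
125 Hz mod fs = 29 Hz.
29 Hz > fs/2 = 16 Hz, folds to fs − 29 Hz = 3 Hz.

3 Hz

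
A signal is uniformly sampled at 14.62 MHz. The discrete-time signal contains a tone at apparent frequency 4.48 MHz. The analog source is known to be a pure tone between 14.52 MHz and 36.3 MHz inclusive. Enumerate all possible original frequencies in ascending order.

19.1 MHz, 24.76 MHz, 33.72 MHz

Frequencies that alias to 4.48 MHz are k·fs ± 4.48 MHz for integer k ≥ 0.
k=0: 4.48 MHz.
k=1: 10.14 MHz, 19.1 MHz.
k=2: 24.76 MHz, 33.72 MHz.
k=3: 39.38 MHz, 48.34 MHz.
Within [14.52 MHz, 36.3 MHz]: 19.1 MHz, 24.76 MHz, 33.72 MHz.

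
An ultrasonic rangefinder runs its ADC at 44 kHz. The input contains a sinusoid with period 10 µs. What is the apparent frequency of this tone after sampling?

12 kHz

T = 10 µs → f = 1/T = 100 kHz.
100 kHz mod fs = 12 kHz.
12 kHz ≤ fs/2 = 22 kHz, appears at 12 kHz.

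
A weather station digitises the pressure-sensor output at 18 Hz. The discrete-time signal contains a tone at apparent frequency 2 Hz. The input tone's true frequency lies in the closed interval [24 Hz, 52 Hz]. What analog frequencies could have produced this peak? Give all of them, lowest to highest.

34 Hz, 38 Hz, 52 Hz

Frequencies that alias to 2 Hz are k·fs ± 2 Hz for integer k ≥ 0.
k=0: 2 Hz.
k=1: 16 Hz, 20 Hz.
k=2: 34 Hz, 38 Hz.
k=3: 52 Hz, 56 Hz.
k=4: 70 Hz, 74 Hz.
Within [24 Hz, 52 Hz]: 34 Hz, 38 Hz, 52 Hz.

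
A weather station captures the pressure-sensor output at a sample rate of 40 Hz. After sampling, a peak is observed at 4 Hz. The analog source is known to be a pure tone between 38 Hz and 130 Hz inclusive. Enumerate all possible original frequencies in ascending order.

44 Hz, 76 Hz, 84 Hz, 116 Hz, 124 Hz

Frequencies that alias to 4 Hz are k·fs ± 4 Hz for integer k ≥ 0.
k=0: 4 Hz.
k=1: 36 Hz, 44 Hz.
k=2: 76 Hz, 84 Hz.
k=3: 116 Hz, 124 Hz.
k=4: 156 Hz, 164 Hz.
Within [38 Hz, 130 Hz]: 44 Hz, 76 Hz, 84 Hz, 116 Hz, 124 Hz.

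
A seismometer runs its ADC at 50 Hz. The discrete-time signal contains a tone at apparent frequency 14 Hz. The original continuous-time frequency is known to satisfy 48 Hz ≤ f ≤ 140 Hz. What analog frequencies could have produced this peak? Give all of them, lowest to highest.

Frequencies that alias to 14 Hz are k·fs ± 14 Hz for integer k ≥ 0.
k=0: 14 Hz.
k=1: 36 Hz, 64 Hz.
k=2: 86 Hz, 114 Hz.
k=3: 136 Hz, 164 Hz.
k=4: 186 Hz, 214 Hz.
Within [48 Hz, 140 Hz]: 64 Hz, 86 Hz, 114 Hz, 136 Hz.

64 Hz, 86 Hz, 114 Hz, 136 Hz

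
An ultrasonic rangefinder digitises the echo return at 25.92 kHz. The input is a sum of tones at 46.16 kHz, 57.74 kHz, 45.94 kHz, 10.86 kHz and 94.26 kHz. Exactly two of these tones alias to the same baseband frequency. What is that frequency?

5.9 kHz

fs/2 = 12.96 kHz.
46.16 kHz mod fs = 20.24 kHz.
20.24 kHz > fs/2 = 12.96 kHz, folds to fs − 20.24 kHz = 5.68 kHz.
57.74 kHz mod fs = 5.9 kHz.
5.9 kHz ≤ fs/2 = 12.96 kHz, appears at 5.9 kHz.
45.94 kHz mod fs = 20.02 kHz.
20.02 kHz > fs/2 = 12.96 kHz, folds to fs − 20.02 kHz = 5.9 kHz.
10.86 kHz ≤ fs/2 = 12.96 kHz, passes unchanged.
94.26 kHz mod fs = 16.5 kHz.
16.5 kHz > fs/2 = 12.96 kHz, folds to fs − 16.5 kHz = 9.42 kHz.
45.94 kHz and 57.74 kHz both map to 5.9 kHz.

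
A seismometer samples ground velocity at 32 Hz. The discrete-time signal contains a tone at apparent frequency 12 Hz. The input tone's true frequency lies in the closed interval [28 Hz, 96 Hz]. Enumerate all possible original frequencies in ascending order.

Frequencies that alias to 12 Hz are k·fs ± 12 Hz for integer k ≥ 0.
k=0: 12 Hz.
k=1: 20 Hz, 44 Hz.
k=2: 52 Hz, 76 Hz.
k=3: 84 Hz, 108 Hz.
k=4: 116 Hz, 140 Hz.
Within [28 Hz, 96 Hz]: 44 Hz, 52 Hz, 76 Hz, 84 Hz.

44 Hz, 52 Hz, 76 Hz, 84 Hz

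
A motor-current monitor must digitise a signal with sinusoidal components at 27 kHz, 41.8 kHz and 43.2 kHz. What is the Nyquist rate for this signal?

86.4 kHz

Highest-frequency component: 43.2 kHz.
Nyquist rate = 2 × 43.2 kHz = 86.4 kHz.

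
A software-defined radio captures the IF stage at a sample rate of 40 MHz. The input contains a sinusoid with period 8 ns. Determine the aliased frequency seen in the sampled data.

5 MHz

T = 8 ns → f = 1/T = 125 MHz.
125 MHz mod fs = 5 MHz.
5 MHz ≤ fs/2 = 20 MHz, appears at 5 MHz.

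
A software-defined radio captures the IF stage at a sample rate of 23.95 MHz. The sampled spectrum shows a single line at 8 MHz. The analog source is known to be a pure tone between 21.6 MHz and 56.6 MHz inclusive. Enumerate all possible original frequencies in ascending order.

Frequencies that alias to 8 MHz are k·fs ± 8 MHz for integer k ≥ 0.
k=0: 8 MHz.
k=1: 15.95 MHz, 31.95 MHz.
k=2: 39.9 MHz, 55.9 MHz.
k=3: 63.85 MHz, 79.85 MHz.
Within [21.6 MHz, 56.6 MHz]: 31.95 MHz, 39.9 MHz, 55.9 MHz.

31.95 MHz, 39.9 MHz, 55.9 MHz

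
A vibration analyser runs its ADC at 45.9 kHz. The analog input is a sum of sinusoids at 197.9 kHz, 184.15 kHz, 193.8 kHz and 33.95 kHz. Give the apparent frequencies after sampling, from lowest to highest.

fs/2 = 22.95 kHz.
197.9 kHz mod fs = 14.3 kHz.
14.3 kHz ≤ fs/2 = 22.95 kHz, appears at 14.3 kHz.
184.15 kHz mod fs = 0.55 kHz.
0.55 kHz ≤ fs/2 = 22.95 kHz, appears at 0.55 kHz.
193.8 kHz mod fs = 10.2 kHz.
10.2 kHz ≤ fs/2 = 22.95 kHz, appears at 10.2 kHz.
33.95 kHz > fs/2 = 22.95 kHz, folds to fs − 33.95 kHz = 11.95 kHz.
Distinct values: {0.55 kHz, 10.2 kHz, 11.95 kHz, 14.3 kHz}.

0.55 kHz, 10.2 kHz, 11.95 kHz, 14.3 kHz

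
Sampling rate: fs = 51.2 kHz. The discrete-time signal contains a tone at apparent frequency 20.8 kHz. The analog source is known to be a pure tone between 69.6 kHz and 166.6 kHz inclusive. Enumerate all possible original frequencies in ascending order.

Frequencies that alias to 20.8 kHz are k·fs ± 20.8 kHz for integer k ≥ 0.
k=0: 20.8 kHz.
k=1: 30.4 kHz, 72 kHz.
k=2: 81.6 kHz, 123.2 kHz.
k=3: 132.8 kHz, 174.4 kHz.
k=4: 184 kHz, 225.6 kHz.
Within [69.6 kHz, 166.6 kHz]: 72 kHz, 81.6 kHz, 123.2 kHz, 132.8 kHz.

72 kHz, 81.6 kHz, 123.2 kHz, 132.8 kHz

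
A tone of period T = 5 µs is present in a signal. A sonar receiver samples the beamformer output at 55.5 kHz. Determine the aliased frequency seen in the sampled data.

T = 5 µs → f = 1/T = 200 kHz.
200 kHz mod fs = 33.5 kHz.
33.5 kHz > fs/2 = 27.75 kHz, folds to fs − 33.5 kHz = 22 kHz.

22 kHz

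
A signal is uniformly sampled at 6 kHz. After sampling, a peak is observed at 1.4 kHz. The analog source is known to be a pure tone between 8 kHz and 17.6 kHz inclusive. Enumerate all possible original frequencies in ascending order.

10.6 kHz, 13.4 kHz, 16.6 kHz

Frequencies that alias to 1.4 kHz are k·fs ± 1.4 kHz for integer k ≥ 0.
k=0: 1.4 kHz.
k=1: 4.6 kHz, 7.4 kHz.
k=2: 10.6 kHz, 13.4 kHz.
k=3: 16.6 kHz, 19.4 kHz.
k=4: 22.6 kHz, 25.4 kHz.
Within [8 kHz, 17.6 kHz]: 10.6 kHz, 13.4 kHz, 16.6 kHz.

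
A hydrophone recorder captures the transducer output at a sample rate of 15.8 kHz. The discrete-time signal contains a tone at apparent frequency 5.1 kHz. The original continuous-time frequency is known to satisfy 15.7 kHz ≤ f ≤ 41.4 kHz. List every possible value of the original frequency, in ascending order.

20.9 kHz, 26.5 kHz, 36.7 kHz

Frequencies that alias to 5.1 kHz are k·fs ± 5.1 kHz for integer k ≥ 0.
k=0: 5.1 kHz.
k=1: 10.7 kHz, 20.9 kHz.
k=2: 26.5 kHz, 36.7 kHz.
k=3: 42.3 kHz, 52.5 kHz.
Within [15.7 kHz, 41.4 kHz]: 20.9 kHz, 26.5 kHz, 36.7 kHz.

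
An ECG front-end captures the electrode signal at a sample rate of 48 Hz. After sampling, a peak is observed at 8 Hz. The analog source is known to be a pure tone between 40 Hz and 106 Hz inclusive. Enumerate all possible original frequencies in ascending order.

40 Hz, 56 Hz, 88 Hz, 104 Hz

Frequencies that alias to 8 Hz are k·fs ± 8 Hz for integer k ≥ 0.
k=0: 8 Hz.
k=1: 40 Hz, 56 Hz.
k=2: 88 Hz, 104 Hz.
k=3: 136 Hz, 152 Hz.
Within [40 Hz, 106 Hz]: 40 Hz, 56 Hz, 88 Hz, 104 Hz.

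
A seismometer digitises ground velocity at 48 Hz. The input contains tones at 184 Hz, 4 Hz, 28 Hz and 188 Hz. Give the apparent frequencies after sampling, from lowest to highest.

4 Hz, 8 Hz, 20 Hz

fs/2 = 24 Hz.
184 Hz mod fs = 40 Hz.
40 Hz > fs/2 = 24 Hz, folds to fs − 40 Hz = 8 Hz.
4 Hz ≤ fs/2 = 24 Hz, passes unchanged.
28 Hz > fs/2 = 24 Hz, folds to fs − 28 Hz = 20 Hz.
188 Hz mod fs = 44 Hz.
44 Hz > fs/2 = 24 Hz, folds to fs − 44 Hz = 4 Hz.
Distinct values: {4 Hz, 8 Hz, 20 Hz}.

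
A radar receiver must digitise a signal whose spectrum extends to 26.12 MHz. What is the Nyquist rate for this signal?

Nyquist rate = 2 × 26.12 MHz = 52.24 MHz.

52.24 MHz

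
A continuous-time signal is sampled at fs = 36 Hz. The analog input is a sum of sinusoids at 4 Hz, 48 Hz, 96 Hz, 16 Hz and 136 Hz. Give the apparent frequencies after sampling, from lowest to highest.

4 Hz, 8 Hz, 12 Hz, 16 Hz

fs/2 = 18 Hz.
4 Hz ≤ fs/2 = 18 Hz, passes unchanged.
48 Hz mod fs = 12 Hz.
12 Hz ≤ fs/2 = 18 Hz, appears at 12 Hz.
96 Hz mod fs = 24 Hz.
24 Hz > fs/2 = 18 Hz, folds to fs − 24 Hz = 12 Hz.
16 Hz ≤ fs/2 = 18 Hz, passes unchanged.
136 Hz mod fs = 28 Hz.
28 Hz > fs/2 = 18 Hz, folds to fs − 28 Hz = 8 Hz.
Distinct values: {4 Hz, 8 Hz, 12 Hz, 16 Hz}.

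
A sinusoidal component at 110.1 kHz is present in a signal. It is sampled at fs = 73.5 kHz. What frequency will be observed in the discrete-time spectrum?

110.1 kHz mod fs = 36.6 kHz.
36.6 kHz ≤ fs/2 = 36.75 kHz, appears at 36.6 kHz.

36.6 kHz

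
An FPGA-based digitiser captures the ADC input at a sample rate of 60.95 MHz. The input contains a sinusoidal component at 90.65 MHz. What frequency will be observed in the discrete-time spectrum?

29.7 MHz

90.65 MHz mod fs = 29.7 MHz.
29.7 MHz ≤ fs/2 = 30.475 MHz, appears at 29.7 MHz.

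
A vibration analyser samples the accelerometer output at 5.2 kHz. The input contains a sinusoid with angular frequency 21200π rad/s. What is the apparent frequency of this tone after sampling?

0.2 kHz

ω = 21200π rad/s → f = ω/(2π) = 10600 Hz = 10.6 kHz.
10.6 kHz mod fs = 0.2 kHz.
0.2 kHz ≤ fs/2 = 2.6 kHz, appears at 0.2 kHz.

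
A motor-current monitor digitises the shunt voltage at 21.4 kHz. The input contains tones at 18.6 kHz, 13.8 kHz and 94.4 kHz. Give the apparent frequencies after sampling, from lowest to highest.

2.8 kHz, 7.6 kHz, 8.8 kHz

fs/2 = 10.7 kHz.
18.6 kHz > fs/2 = 10.7 kHz, folds to fs − 18.6 kHz = 2.8 kHz.
13.8 kHz > fs/2 = 10.7 kHz, folds to fs − 13.8 kHz = 7.6 kHz.
94.4 kHz mod fs = 8.8 kHz.
8.8 kHz ≤ fs/2 = 10.7 kHz, appears at 8.8 kHz.
Distinct values: {2.8 kHz, 7.6 kHz, 8.8 kHz}.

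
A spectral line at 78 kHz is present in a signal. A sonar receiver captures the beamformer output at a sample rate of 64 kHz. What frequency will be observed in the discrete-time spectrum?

78 kHz mod fs = 14 kHz.
14 kHz ≤ fs/2 = 32 kHz, appears at 14 kHz.

14 kHz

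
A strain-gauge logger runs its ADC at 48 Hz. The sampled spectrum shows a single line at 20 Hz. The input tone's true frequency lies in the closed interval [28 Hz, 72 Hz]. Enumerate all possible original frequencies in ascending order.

28 Hz, 68 Hz

Frequencies that alias to 20 Hz are k·fs ± 20 Hz for integer k ≥ 0.
k=0: 20 Hz.
k=1: 28 Hz, 68 Hz.
k=2: 76 Hz, 116 Hz.
Within [28 Hz, 72 Hz]: 28 Hz, 68 Hz.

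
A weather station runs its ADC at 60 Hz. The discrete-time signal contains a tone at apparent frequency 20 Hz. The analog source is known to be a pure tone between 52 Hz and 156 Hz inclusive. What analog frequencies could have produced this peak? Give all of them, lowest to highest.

Frequencies that alias to 20 Hz are k·fs ± 20 Hz for integer k ≥ 0.
k=0: 20 Hz.
k=1: 40 Hz, 80 Hz.
k=2: 100 Hz, 140 Hz.
k=3: 160 Hz, 200 Hz.
Within [52 Hz, 156 Hz]: 80 Hz, 100 Hz, 140 Hz.

80 Hz, 100 Hz, 140 Hz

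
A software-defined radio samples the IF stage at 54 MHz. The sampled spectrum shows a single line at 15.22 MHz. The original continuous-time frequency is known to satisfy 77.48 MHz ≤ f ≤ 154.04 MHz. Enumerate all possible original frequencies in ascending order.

92.78 MHz, 123.22 MHz, 146.78 MHz

Frequencies that alias to 15.22 MHz are k·fs ± 15.22 MHz for integer k ≥ 0.
k=0: 15.22 MHz.
k=1: 38.78 MHz, 69.22 MHz.
k=2: 92.78 MHz, 123.22 MHz.
k=3: 146.78 MHz, 177.22 MHz.
k=4: 200.78 MHz, 231.22 MHz.
Within [77.48 MHz, 154.04 MHz]: 92.78 MHz, 123.22 MHz, 146.78 MHz.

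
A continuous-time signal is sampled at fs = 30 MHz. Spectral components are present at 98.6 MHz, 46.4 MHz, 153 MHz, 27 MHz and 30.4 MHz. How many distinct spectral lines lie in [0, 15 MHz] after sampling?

4

fs/2 = 15 MHz.
98.6 MHz mod fs = 8.6 MHz.
8.6 MHz ≤ fs/2 = 15 MHz, appears at 8.6 MHz.
46.4 MHz mod fs = 16.4 MHz.
16.4 MHz > fs/2 = 15 MHz, folds to fs − 16.4 MHz = 13.6 MHz.
153 MHz mod fs = 3 MHz.
3 MHz ≤ fs/2 = 15 MHz, appears at 3 MHz.
27 MHz > fs/2 = 15 MHz, folds to fs − 27 MHz = 3 MHz.
30.4 MHz mod fs = 0.4 MHz.
0.4 MHz ≤ fs/2 = 15 MHz, appears at 0.4 MHz.
Distinct values: {0.4 MHz, 3 MHz, 8.6 MHz, 13.6 MHz} → 4.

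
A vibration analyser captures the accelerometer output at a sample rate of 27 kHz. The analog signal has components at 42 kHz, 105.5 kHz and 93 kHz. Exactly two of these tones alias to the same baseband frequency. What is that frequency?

fs/2 = 13.5 kHz.
42 kHz mod fs = 15 kHz.
15 kHz > fs/2 = 13.5 kHz, folds to fs − 15 kHz = 12 kHz.
105.5 kHz mod fs = 24.5 kHz.
24.5 kHz > fs/2 = 13.5 kHz, folds to fs − 24.5 kHz = 2.5 kHz.
93 kHz mod fs = 12 kHz.
12 kHz ≤ fs/2 = 13.5 kHz, appears at 12 kHz.
42 kHz and 93 kHz both map to 12 kHz.

12 kHz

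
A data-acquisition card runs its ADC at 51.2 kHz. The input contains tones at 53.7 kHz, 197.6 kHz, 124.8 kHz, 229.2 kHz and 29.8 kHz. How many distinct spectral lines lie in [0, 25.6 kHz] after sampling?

fs/2 = 25.6 kHz.
53.7 kHz mod fs = 2.5 kHz.
2.5 kHz ≤ fs/2 = 25.6 kHz, appears at 2.5 kHz.
197.6 kHz mod fs = 44 kHz.
44 kHz > fs/2 = 25.6 kHz, folds to fs − 44 kHz = 7.2 kHz.
124.8 kHz mod fs = 22.4 kHz.
22.4 kHz ≤ fs/2 = 25.6 kHz, appears at 22.4 kHz.
229.2 kHz mod fs = 24.4 kHz.
24.4 kHz ≤ fs/2 = 25.6 kHz, appears at 24.4 kHz.
29.8 kHz > fs/2 = 25.6 kHz, folds to fs − 29.8 kHz = 21.4 kHz.
Distinct values: {2.5 kHz, 7.2 kHz, 21.4 kHz, 22.4 kHz, 24.4 kHz} → 5.

5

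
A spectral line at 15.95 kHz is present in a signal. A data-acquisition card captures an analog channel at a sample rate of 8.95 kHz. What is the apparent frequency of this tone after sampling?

1.95 kHz

15.95 kHz mod fs = 7 kHz.
7 kHz > fs/2 = 4.475 kHz, folds to fs − 7 kHz = 1.95 kHz.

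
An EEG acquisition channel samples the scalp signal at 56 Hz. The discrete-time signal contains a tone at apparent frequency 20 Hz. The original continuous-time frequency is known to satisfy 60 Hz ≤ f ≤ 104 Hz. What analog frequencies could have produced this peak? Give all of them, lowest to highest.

Frequencies that alias to 20 Hz are k·fs ± 20 Hz for integer k ≥ 0.
k=0: 20 Hz.
k=1: 36 Hz, 76 Hz.
k=2: 92 Hz, 132 Hz.
k=3: 148 Hz, 188 Hz.
Within [60 Hz, 104 Hz]: 76 Hz, 92 Hz.

76 Hz, 92 Hz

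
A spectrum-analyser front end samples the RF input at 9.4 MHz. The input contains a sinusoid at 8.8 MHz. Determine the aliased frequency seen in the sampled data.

8.8 MHz > fs/2 = 4.7 MHz, folds to fs − 8.8 MHz = 0.6 MHz.

0.6 MHz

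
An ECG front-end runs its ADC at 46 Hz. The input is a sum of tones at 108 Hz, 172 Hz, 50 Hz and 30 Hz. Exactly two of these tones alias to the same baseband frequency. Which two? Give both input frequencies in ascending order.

30 Hz, 108 Hz

fs/2 = 23 Hz.
108 Hz mod fs = 16 Hz.
16 Hz ≤ fs/2 = 23 Hz, appears at 16 Hz.
172 Hz mod fs = 34 Hz.
34 Hz > fs/2 = 23 Hz, folds to fs − 34 Hz = 12 Hz.
50 Hz mod fs = 4 Hz.
4 Hz ≤ fs/2 = 23 Hz, appears at 4 Hz.
30 Hz > fs/2 = 23 Hz, folds to fs − 30 Hz = 16 Hz.
30 Hz and 108 Hz both map to 16 Hz.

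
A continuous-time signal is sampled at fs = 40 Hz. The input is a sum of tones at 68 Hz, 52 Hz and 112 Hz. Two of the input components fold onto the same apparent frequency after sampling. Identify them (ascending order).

fs/2 = 20 Hz.
68 Hz mod fs = 28 Hz.
28 Hz > fs/2 = 20 Hz, folds to fs − 28 Hz = 12 Hz.
52 Hz mod fs = 12 Hz.
12 Hz ≤ fs/2 = 20 Hz, appears at 12 Hz.
112 Hz mod fs = 32 Hz.
32 Hz > fs/2 = 20 Hz, folds to fs − 32 Hz = 8 Hz.
52 Hz and 68 Hz both map to 12 Hz.

52 Hz, 68 Hz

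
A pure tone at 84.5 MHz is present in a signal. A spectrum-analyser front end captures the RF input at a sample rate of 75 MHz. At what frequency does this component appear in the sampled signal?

84.5 MHz mod fs = 9.5 MHz.
9.5 MHz ≤ fs/2 = 37.5 MHz, appears at 9.5 MHz.

9.5 MHz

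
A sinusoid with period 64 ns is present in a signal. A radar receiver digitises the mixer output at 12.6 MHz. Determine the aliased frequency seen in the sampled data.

3.025 MHz

T = 64 ns → f = 1/T = 15.625 MHz.
15.625 MHz mod fs = 3.025 MHz.
3.025 MHz ≤ fs/2 = 6.3 MHz, appears at 3.025 MHz.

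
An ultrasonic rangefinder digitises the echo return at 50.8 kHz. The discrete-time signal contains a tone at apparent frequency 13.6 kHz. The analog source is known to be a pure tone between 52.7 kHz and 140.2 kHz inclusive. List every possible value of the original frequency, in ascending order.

64.4 kHz, 88 kHz, 115.2 kHz, 138.8 kHz

Frequencies that alias to 13.6 kHz are k·fs ± 13.6 kHz for integer k ≥ 0.
k=0: 13.6 kHz.
k=1: 37.2 kHz, 64.4 kHz.
k=2: 88 kHz, 115.2 kHz.
k=3: 138.8 kHz, 166 kHz.
k=4: 189.6 kHz, 216.8 kHz.
Within [52.7 kHz, 140.2 kHz]: 64.4 kHz, 88 kHz, 115.2 kHz, 138.8 kHz.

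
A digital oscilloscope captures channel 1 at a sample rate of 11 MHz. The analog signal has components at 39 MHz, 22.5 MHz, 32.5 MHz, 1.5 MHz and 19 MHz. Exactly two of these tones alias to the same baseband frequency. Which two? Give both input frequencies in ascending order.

fs/2 = 5.5 MHz.
39 MHz mod fs = 6 MHz.
6 MHz > fs/2 = 5.5 MHz, folds to fs − 6 MHz = 5 MHz.
22.5 MHz mod fs = 0.5 MHz.
0.5 MHz ≤ fs/2 = 5.5 MHz, appears at 0.5 MHz.
32.5 MHz mod fs = 10.5 MHz.
10.5 MHz > fs/2 = 5.5 MHz, folds to fs − 10.5 MHz = 0.5 MHz.
1.5 MHz ≤ fs/2 = 5.5 MHz, passes unchanged.
19 MHz mod fs = 8 MHz.
8 MHz > fs/2 = 5.5 MHz, folds to fs − 8 MHz = 3 MHz.
22.5 MHz and 32.5 MHz both map to 0.5 MHz.

22.5 MHz, 32.5 MHz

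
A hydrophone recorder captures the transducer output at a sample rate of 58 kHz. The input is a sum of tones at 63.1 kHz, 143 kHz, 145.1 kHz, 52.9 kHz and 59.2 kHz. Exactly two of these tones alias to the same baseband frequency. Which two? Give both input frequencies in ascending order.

fs/2 = 29 kHz.
63.1 kHz mod fs = 5.1 kHz.
5.1 kHz ≤ fs/2 = 29 kHz, appears at 5.1 kHz.
143 kHz mod fs = 27 kHz.
27 kHz ≤ fs/2 = 29 kHz, appears at 27 kHz.
145.1 kHz mod fs = 29.1 kHz.
29.1 kHz > fs/2 = 29 kHz, folds to fs − 29.1 kHz = 28.9 kHz.
52.9 kHz > fs/2 = 29 kHz, folds to fs − 52.9 kHz = 5.1 kHz.
59.2 kHz mod fs = 1.2 kHz.
1.2 kHz ≤ fs/2 = 29 kHz, appears at 1.2 kHz.
52.9 kHz and 63.1 kHz both map to 5.1 kHz.

52.9 kHz, 63.1 kHz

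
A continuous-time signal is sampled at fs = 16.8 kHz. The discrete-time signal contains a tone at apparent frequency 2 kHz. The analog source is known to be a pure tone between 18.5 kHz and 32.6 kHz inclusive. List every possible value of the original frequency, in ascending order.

18.8 kHz, 31.6 kHz

Frequencies that alias to 2 kHz are k·fs ± 2 kHz for integer k ≥ 0.
k=0: 2 kHz.
k=1: 14.8 kHz, 18.8 kHz.
k=2: 31.6 kHz, 35.6 kHz.
k=3: 48.4 kHz, 52.4 kHz.
Within [18.5 kHz, 32.6 kHz]: 18.8 kHz, 31.6 kHz.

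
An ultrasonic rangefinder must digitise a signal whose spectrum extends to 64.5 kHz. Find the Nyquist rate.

Nyquist rate = 2 × 64.5 kHz = 129 kHz.

129 kHz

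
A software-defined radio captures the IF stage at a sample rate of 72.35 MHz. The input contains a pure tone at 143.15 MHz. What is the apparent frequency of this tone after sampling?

1.55 MHz

143.15 MHz mod fs = 70.8 MHz.
70.8 MHz > fs/2 = 36.175 MHz, folds to fs − 70.8 MHz = 1.55 MHz.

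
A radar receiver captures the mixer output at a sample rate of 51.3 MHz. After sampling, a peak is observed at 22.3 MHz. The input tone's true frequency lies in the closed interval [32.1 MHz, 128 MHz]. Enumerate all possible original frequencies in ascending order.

73.6 MHz, 80.3 MHz, 124.9 MHz

Frequencies that alias to 22.3 MHz are k·fs ± 22.3 MHz for integer k ≥ 0.
k=0: 22.3 MHz.
k=1: 29 MHz, 73.6 MHz.
k=2: 80.3 MHz, 124.9 MHz.
k=3: 131.6 MHz, 176.2 MHz.
Within [32.1 MHz, 128 MHz]: 73.6 MHz, 80.3 MHz, 124.9 MHz.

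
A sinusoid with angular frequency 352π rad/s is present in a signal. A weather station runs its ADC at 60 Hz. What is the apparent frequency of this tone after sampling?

4 Hz

ω = 352π rad/s → f = ω/(2π) = 176 Hz.
176 Hz mod fs = 56 Hz.
56 Hz > fs/2 = 30 Hz, folds to fs − 56 Hz = 4 Hz.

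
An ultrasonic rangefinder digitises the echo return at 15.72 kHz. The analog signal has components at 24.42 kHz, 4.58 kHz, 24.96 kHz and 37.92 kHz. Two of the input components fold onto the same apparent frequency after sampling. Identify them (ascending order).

24.96 kHz, 37.92 kHz

fs/2 = 7.86 kHz.
24.42 kHz mod fs = 8.7 kHz.
8.7 kHz > fs/2 = 7.86 kHz, folds to fs − 8.7 kHz = 7.02 kHz.
4.58 kHz ≤ fs/2 = 7.86 kHz, passes unchanged.
24.96 kHz mod fs = 9.24 kHz.
9.24 kHz > fs/2 = 7.86 kHz, folds to fs − 9.24 kHz = 6.48 kHz.
37.92 kHz mod fs = 6.48 kHz.
6.48 kHz ≤ fs/2 = 7.86 kHz, appears at 6.48 kHz.
24.96 kHz and 37.92 kHz both map to 6.48 kHz.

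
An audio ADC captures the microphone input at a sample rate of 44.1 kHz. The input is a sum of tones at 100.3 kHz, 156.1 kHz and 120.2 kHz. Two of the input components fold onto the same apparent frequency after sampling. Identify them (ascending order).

100.3 kHz, 120.2 kHz

fs/2 = 22.05 kHz.
100.3 kHz mod fs = 12.1 kHz.
12.1 kHz ≤ fs/2 = 22.05 kHz, appears at 12.1 kHz.
156.1 kHz mod fs = 23.8 kHz.
23.8 kHz > fs/2 = 22.05 kHz, folds to fs − 23.8 kHz = 20.3 kHz.
120.2 kHz mod fs = 32 kHz.
32 kHz > fs/2 = 22.05 kHz, folds to fs − 32 kHz = 12.1 kHz.
100.3 kHz and 120.2 kHz both map to 12.1 kHz.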